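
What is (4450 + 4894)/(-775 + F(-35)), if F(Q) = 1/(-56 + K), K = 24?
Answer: -299008/24801 ≈ -12.056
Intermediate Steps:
F(Q) = -1/32 (F(Q) = 1/(-56 + 24) = 1/(-32) = -1/32)
(4450 + 4894)/(-775 + F(-35)) = (4450 + 4894)/(-775 - 1/32) = 9344/(-24801/32) = 9344*(-32/24801) = -299008/24801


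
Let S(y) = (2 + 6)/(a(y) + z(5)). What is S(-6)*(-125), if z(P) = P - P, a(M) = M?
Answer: 500/3 ≈ 166.67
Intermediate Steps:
z(P) = 0
S(y) = 8/y (S(y) = (2 + 6)/(y + 0) = 8/y)
S(-6)*(-125) = (8/(-6))*(-125) = (8*(-⅙))*(-125) = -4/3*(-125) = 500/3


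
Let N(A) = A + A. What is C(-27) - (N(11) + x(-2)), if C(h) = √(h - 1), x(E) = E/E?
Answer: -23 + 2*I*√7 ≈ -23.0 + 5.2915*I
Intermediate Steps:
x(E) = 1
N(A) = 2*A
C(h) = √(-1 + h)
C(-27) - (N(11) + x(-2)) = √(-1 - 27) - (2*11 + 1) = √(-28) - (22 + 1) = 2*I*√7 - 1*23 = 2*I*√7 - 23 = -23 + 2*I*√7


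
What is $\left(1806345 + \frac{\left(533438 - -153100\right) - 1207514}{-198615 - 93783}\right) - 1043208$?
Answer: $\frac{111570126751}{146199} \approx 7.6314 \cdot 10^{5}$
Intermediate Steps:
$\left(1806345 + \frac{\left(533438 - -153100\right) - 1207514}{-198615 - 93783}\right) - 1043208 = \left(1806345 + \frac{\left(533438 + 153100\right) - 1207514}{-292398}\right) - 1043208 = \left(1806345 + \left(686538 - 1207514\right) \left(- \frac{1}{292398}\right)\right) - 1043208 = \left(1806345 - - \frac{260488}{146199}\right) - 1043208 = \left(1806345 + \frac{260488}{146199}\right) - 1043208 = \frac{264086093143}{146199} - 1043208 = \frac{111570126751}{146199}$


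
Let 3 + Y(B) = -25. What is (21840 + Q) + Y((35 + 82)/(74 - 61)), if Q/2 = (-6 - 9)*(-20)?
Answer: 22412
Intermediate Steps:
Q = 600 (Q = 2*((-6 - 9)*(-20)) = 2*(-15*(-20)) = 2*300 = 600)
Y(B) = -28 (Y(B) = -3 - 25 = -28)
(21840 + Q) + Y((35 + 82)/(74 - 61)) = (21840 + 600) - 28 = 22440 - 28 = 22412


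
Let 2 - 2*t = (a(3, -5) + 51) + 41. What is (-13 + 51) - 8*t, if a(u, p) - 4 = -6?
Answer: 390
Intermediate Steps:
a(u, p) = -2 (a(u, p) = 4 - 6 = -2)
t = -44 (t = 1 - ((-2 + 51) + 41)/2 = 1 - (49 + 41)/2 = 1 - ½*90 = 1 - 45 = -44)
(-13 + 51) - 8*t = (-13 + 51) - 8*(-44) = 38 + 352 = 390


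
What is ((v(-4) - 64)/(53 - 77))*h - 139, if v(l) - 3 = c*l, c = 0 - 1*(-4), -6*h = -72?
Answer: -201/2 ≈ -100.50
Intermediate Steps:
h = 12 (h = -1/6*(-72) = 12)
c = 4 (c = 0 + 4 = 4)
v(l) = 3 + 4*l
((v(-4) - 64)/(53 - 77))*h - 139 = (((3 + 4*(-4)) - 64)/(53 - 77))*12 - 139 = (((3 - 16) - 64)/(-24))*12 - 139 = ((-13 - 64)*(-1/24))*12 - 139 = -77*(-1/24)*12 - 139 = (77/24)*12 - 139 = 77/2 - 139 = -201/2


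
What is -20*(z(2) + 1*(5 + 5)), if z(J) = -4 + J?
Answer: -160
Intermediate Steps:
-20*(z(2) + 1*(5 + 5)) = -20*((-4 + 2) + 1*(5 + 5)) = -20*(-2 + 1*10) = -20*(-2 + 10) = -20*8 = -160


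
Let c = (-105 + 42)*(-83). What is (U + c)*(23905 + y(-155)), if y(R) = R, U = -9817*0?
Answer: 124188750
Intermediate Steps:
c = 5229 (c = -63*(-83) = 5229)
U = 0
(U + c)*(23905 + y(-155)) = (0 + 5229)*(23905 - 155) = 5229*23750 = 124188750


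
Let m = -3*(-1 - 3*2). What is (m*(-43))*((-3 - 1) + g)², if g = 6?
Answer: -3612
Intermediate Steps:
m = 21 (m = -3*(-1 - 6) = -3*(-7) = 21)
(m*(-43))*((-3 - 1) + g)² = (21*(-43))*((-3 - 1) + 6)² = -903*(-4 + 6)² = -903*2² = -903*4 = -3612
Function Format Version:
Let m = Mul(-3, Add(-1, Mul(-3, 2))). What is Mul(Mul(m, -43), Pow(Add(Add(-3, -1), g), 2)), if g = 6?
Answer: -3612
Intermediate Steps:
m = 21 (m = Mul(-3, Add(-1, -6)) = Mul(-3, -7) = 21)
Mul(Mul(m, -43), Pow(Add(Add(-3, -1), g), 2)) = Mul(Mul(21, -43), Pow(Add(Add(-3, -1), 6), 2)) = Mul(-903, Pow(Add(-4, 6), 2)) = Mul(-903, Pow(2, 2)) = Mul(-903, 4) = -3612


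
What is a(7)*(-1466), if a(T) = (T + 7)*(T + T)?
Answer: -287336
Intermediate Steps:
a(T) = 2*T*(7 + T) (a(T) = (7 + T)*(2*T) = 2*T*(7 + T))
a(7)*(-1466) = (2*7*(7 + 7))*(-1466) = (2*7*14)*(-1466) = 196*(-1466) = -287336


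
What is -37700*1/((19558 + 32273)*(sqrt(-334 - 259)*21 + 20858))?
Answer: -60488200/1735611578199 + 20300*I*sqrt(593)/578537192733 ≈ -3.4851e-5 + 8.5446e-7*I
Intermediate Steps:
-37700*1/((19558 + 32273)*(sqrt(-334 - 259)*21 + 20858)) = -37700*1/(51831*(sqrt(-593)*21 + 20858)) = -37700*1/(51831*((I*sqrt(593))*21 + 20858)) = -37700*1/(51831*(21*I*sqrt(593) + 20858)) = -37700*1/(51831*(20858 + 21*I*sqrt(593))) = -37700/(1081090998 + 1088451*I*sqrt(593))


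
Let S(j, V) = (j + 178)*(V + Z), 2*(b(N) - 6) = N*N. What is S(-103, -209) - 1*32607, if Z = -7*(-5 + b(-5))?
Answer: -110739/2 ≈ -55370.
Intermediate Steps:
b(N) = 6 + N²/2 (b(N) = 6 + (N*N)/2 = 6 + N²/2)
Z = -189/2 (Z = -7*(-5 + (6 + (½)*(-5)²)) = -7*(-5 + (6 + (½)*25)) = -7*(-5 + (6 + 25/2)) = -7*(-5 + 37/2) = -7*27/2 = -189/2 ≈ -94.500)
S(j, V) = (178 + j)*(-189/2 + V) (S(j, V) = (j + 178)*(V - 189/2) = (178 + j)*(-189/2 + V))
S(-103, -209) - 1*32607 = (-16821 + 178*(-209) - 189/2*(-103) - 209*(-103)) - 1*32607 = (-16821 - 37202 + 19467/2 + 21527) - 32607 = -45525/2 - 32607 = -110739/2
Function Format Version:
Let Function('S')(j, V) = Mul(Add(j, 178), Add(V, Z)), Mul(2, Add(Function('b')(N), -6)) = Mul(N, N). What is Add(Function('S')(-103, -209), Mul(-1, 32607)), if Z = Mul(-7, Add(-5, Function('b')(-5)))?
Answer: Rational(-110739, 2) ≈ -55370.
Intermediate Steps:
Function('b')(N) = Add(6, Mul(Rational(1, 2), Pow(N, 2))) (Function('b')(N) = Add(6, Mul(Rational(1, 2), Mul(N, N))) = Add(6, Mul(Rational(1, 2), Pow(N, 2))))
Z = Rational(-189, 2) (Z = Mul(-7, Add(-5, Add(6, Mul(Rational(1, 2), Pow(-5, 2))))) = Mul(-7, Add(-5, Add(6, Mul(Rational(1, 2), 25)))) = Mul(-7, Add(-5, Add(6, Rational(25, 2)))) = Mul(-7, Add(-5, Rational(37, 2))) = Mul(-7, Rational(27, 2)) = Rational(-189, 2) ≈ -94.500)
Function('S')(j, V) = Mul(Add(178, j), Add(Rational(-189, 2), V)) (Function('S')(j, V) = Mul(Add(j, 178), Add(V, Rational(-189, 2))) = Mul(Add(178, j), Add(Rational(-189, 2), V)))
Add(Function('S')(-103, -209), Mul(-1, 32607)) = Add(Add(-16821, Mul(178, -209), Mul(Rational(-189, 2), -103), Mul(-209, -103)), Mul(-1, 32607)) = Add(Add(-16821, -37202, Rational(19467, 2), 21527), -32607) = Add(Rational(-45525, 2), -32607) = Rational(-110739, 2)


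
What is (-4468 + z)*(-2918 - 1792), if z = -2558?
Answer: 33092460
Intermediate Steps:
(-4468 + z)*(-2918 - 1792) = (-4468 - 2558)*(-2918 - 1792) = -7026*(-4710) = 33092460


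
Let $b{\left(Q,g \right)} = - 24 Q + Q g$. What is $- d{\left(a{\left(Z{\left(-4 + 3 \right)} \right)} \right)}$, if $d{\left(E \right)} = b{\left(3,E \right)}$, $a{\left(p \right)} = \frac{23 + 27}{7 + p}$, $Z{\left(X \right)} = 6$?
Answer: $\frac{786}{13} \approx 60.462$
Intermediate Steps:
$a{\left(p \right)} = \frac{50}{7 + p}$
$d{\left(E \right)} = -72 + 3 E$ ($d{\left(E \right)} = 3 \left(-24 + E\right) = -72 + 3 E$)
$- d{\left(a{\left(Z{\left(-4 + 3 \right)} \right)} \right)} = - (-72 + 3 \frac{50}{7 + 6}) = - (-72 + 3 \cdot \frac{50}{13}) = - (-72 + \frac{150}{13}) = \left(-1\right) \left(- \frac{786}{13}\right) = \frac{786}{13}$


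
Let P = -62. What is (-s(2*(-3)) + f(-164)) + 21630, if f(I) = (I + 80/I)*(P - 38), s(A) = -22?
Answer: 1562132/41 ≈ 38101.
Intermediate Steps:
f(I) = -8000/I - 100*I (f(I) = (I + 80/I)*(-62 - 38) = (I + 80/I)*(-100) = -8000/I - 100*I)
(-s(2*(-3)) + f(-164)) + 21630 = (-1*(-22) + (-8000/(-164) - 100*(-164))) + 21630 = (22 + (-8000*(-1/164) + 16400)) + 21630 = (22 + (2000/41 + 16400)) + 21630 = (22 + 674400/41) + 21630 = 675302/41 + 21630 = 1562132/41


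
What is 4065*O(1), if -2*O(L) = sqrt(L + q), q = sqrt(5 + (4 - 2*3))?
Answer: -4065*sqrt(1 + sqrt(3))/2 ≈ -3359.5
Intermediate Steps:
q = sqrt(3) (q = sqrt(5 + (4 - 6)) = sqrt(5 - 2) = sqrt(3) ≈ 1.7320)
O(L) = -sqrt(L + sqrt(3))/2
4065*O(1) = 4065*(-sqrt(1 + sqrt(3))/2) = -4065*sqrt(1 + sqrt(3))/2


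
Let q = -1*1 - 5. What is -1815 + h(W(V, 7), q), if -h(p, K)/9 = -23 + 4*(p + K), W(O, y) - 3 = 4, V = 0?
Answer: -1644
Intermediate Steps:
W(O, y) = 7 (W(O, y) = 3 + 4 = 7)
q = -6 (q = -1 - 5 = -6)
h(p, K) = 207 - 36*K - 36*p (h(p, K) = -9*(-23 + 4*(p + K)) = -9*(-23 + 4*(K + p)) = -9*(-23 + (4*K + 4*p)) = -9*(-23 + 4*K + 4*p) = 207 - 36*K - 36*p)
-1815 + h(W(V, 7), q) = -1815 + (207 - 36*(-6) - 36*7) = -1815 + (207 + 216 - 252) = -1815 + 171 = -1644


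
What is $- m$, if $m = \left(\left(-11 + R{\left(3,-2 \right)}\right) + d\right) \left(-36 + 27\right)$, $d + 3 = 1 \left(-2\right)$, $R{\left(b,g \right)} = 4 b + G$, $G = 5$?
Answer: $9$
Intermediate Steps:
$R{\left(b,g \right)} = 5 + 4 b$ ($R{\left(b,g \right)} = 4 b + 5 = 5 + 4 b$)
$d = -5$ ($d = -3 + 1 \left(-2\right) = -3 - 2 = -5$)
$m = -9$ ($m = \left(\left(-11 + \left(5 + 4 \cdot 3\right)\right) - 5\right) \left(-36 + 27\right) = \left(\left(-11 + \left(5 + 12\right)\right) - 5\right) \left(-9\right) = \left(\left(-11 + 17\right) - 5\right) \left(-9\right) = \left(6 - 5\right) \left(-9\right) = 1 \left(-9\right) = -9$)
$- m = \left(-1\right) \left(-9\right) = 9$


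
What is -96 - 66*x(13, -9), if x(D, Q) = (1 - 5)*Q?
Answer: -2472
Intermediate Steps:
x(D, Q) = -4*Q
-96 - 66*x(13, -9) = -96 - (-264)*(-9) = -96 - 66*36 = -96 - 2376 = -2472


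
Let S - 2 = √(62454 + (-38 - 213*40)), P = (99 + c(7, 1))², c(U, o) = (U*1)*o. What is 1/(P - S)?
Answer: 5617/63074430 + √13474/63074430 ≈ 9.0894e-5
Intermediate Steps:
c(U, o) = U*o
P = 11236 (P = (99 + 7*1)² = (99 + 7)² = 106² = 11236)
S = 2 + 2*√13474 (S = 2 + √(62454 + (-38 - 213*40)) = 2 + √(62454 + (-38 - 8520)) = 2 + √(62454 - 8558) = 2 + √53896 = 2 + 2*√13474 ≈ 234.16)
1/(P - S) = 1/(11236 - (2 + 2*√13474)) = 1/(11236 + (-2 - 2*√13474)) = 1/(11234 - 2*√13474)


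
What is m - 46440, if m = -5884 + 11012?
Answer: -41312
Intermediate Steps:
m = 5128
m - 46440 = 5128 - 46440 = -41312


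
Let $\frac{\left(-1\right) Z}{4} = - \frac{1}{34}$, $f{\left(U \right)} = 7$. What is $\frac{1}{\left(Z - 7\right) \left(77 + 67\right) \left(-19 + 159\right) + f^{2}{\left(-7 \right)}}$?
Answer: $- \frac{17}{2357887} \approx -7.2098 \cdot 10^{-6}$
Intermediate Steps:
$Z = \frac{2}{17}$ ($Z = - 4 \left(- \frac{1}{34}\right) = - 4 \left(\left(-1\right) \frac{1}{34}\right) = \left(-4\right) \left(- \frac{1}{34}\right) = \frac{2}{17} \approx 0.11765$)
$\frac{1}{\left(Z - 7\right) \left(77 + 67\right) \left(-19 + 159\right) + f^{2}{\left(-7 \right)}} = \frac{1}{\left(\frac{2}{17} - 7\right) \left(77 + 67\right) \left(-19 + 159\right) + 7^{2}} = \frac{1}{\left(- \frac{117}{17}\right) 144 \cdot 140 + 49} = \frac{1}{\left(- \frac{16848}{17}\right) 140 + 49} = \frac{1}{- \frac{2358720}{17} + 49} = \frac{1}{- \frac{2357887}{17}} = - \frac{17}{2357887}$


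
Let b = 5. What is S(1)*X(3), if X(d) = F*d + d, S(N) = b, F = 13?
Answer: 210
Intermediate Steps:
S(N) = 5
X(d) = 14*d (X(d) = 13*d + d = 14*d)
S(1)*X(3) = 5*(14*3) = 5*42 = 210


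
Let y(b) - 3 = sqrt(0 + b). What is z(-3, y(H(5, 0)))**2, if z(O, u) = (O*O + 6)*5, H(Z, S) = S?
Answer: 5625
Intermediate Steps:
y(b) = 3 + sqrt(b) (y(b) = 3 + sqrt(0 + b) = 3 + sqrt(b))
z(O, u) = 30 + 5*O**2 (z(O, u) = (O**2 + 6)*5 = (6 + O**2)*5 = 30 + 5*O**2)
z(-3, y(H(5, 0)))**2 = (30 + 5*(-3)**2)**2 = (30 + 5*9)**2 = (30 + 45)**2 = 75**2 = 5625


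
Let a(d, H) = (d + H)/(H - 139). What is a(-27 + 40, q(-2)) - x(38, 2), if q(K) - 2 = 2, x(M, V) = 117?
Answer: -15812/135 ≈ -117.13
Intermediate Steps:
q(K) = 4 (q(K) = 2 + 2 = 4)
a(d, H) = (H + d)/(-139 + H)
a(-27 + 40, q(-2)) - x(38, 2) = (4 + (-27 + 40))/(-139 + 4) - 1*117 = (4 + 13)/(-135) - 117 = -1/135*17 - 117 = -17/135 - 117 = -15812/135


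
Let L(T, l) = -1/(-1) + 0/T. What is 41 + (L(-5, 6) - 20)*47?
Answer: -852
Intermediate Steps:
L(T, l) = 1 (L(T, l) = -1*(-1) + 0 = 1 + 0 = 1)
41 + (L(-5, 6) - 20)*47 = 41 + (1 - 20)*47 = 41 - 19*47 = 41 - 893 = -852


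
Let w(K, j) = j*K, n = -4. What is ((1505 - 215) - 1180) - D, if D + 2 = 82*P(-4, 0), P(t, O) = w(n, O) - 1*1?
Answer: 194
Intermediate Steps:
w(K, j) = K*j
P(t, O) = -1 - 4*O (P(t, O) = -4*O - 1*1 = -4*O - 1 = -1 - 4*O)
D = -84 (D = -2 + 82*(-1 - 4*0) = -2 + 82*(-1 + 0) = -2 + 82*(-1) = -2 - 82 = -84)
((1505 - 215) - 1180) - D = ((1505 - 215) - 1180) - 1*(-84) = (1290 - 1180) + 84 = 110 + 84 = 194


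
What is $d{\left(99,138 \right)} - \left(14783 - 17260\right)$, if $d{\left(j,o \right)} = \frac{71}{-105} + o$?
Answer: $\frac{274504}{105} \approx 2614.3$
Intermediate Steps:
$d{\left(j,o \right)} = - \frac{71}{105} + o$ ($d{\left(j,o \right)} = 71 \left(- \frac{1}{105}\right) + o = - \frac{71}{105} + o$)
$d{\left(99,138 \right)} - \left(14783 - 17260\right) = \left(- \frac{71}{105} + 138\right) - \left(14783 - 17260\right) = \frac{14419}{105} - -2477 = \frac{14419}{105} + 2477 = \frac{274504}{105}$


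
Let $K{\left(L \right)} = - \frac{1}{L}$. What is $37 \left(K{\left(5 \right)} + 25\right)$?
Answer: $\frac{4588}{5} \approx 917.6$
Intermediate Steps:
$37 \left(K{\left(5 \right)} + 25\right) = 37 \left(- \frac{1}{5} + 25\right) = 37 \cdot \frac{124}{5} = \frac{4588}{5}$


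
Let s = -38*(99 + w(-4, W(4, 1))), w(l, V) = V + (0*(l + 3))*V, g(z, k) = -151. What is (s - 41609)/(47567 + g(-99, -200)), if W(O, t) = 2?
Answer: -45447/47416 ≈ -0.95847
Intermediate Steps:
w(l, V) = V (w(l, V) = V + (0*(3 + l))*V = V + 0*V = V + 0 = V)
s = -3838 (s = -38*(99 + 2) = -38*101 = -3838)
(s - 41609)/(47567 + g(-99, -200)) = (-3838 - 41609)/(47567 - 151) = -45447/47416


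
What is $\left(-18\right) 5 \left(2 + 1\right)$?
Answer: $-270$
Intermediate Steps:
$\left(-18\right) 5 \left(2 + 1\right) = \left(-90\right) 3 = -270$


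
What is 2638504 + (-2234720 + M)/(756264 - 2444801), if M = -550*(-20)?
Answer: 4455213852368/1688537 ≈ 2.6385e+6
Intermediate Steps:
M = 11000
2638504 + (-2234720 + M)/(756264 - 2444801) = 2638504 + (-2234720 + 11000)/(756264 - 2444801) = 2638504 - 2223720/(-1688537) = 2638504 - 2223720*(-1/1688537) = 2638504 + 2223720/1688537 = 4455213852368/1688537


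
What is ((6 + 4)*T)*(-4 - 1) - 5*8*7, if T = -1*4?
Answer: -80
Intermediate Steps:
T = -4
((6 + 4)*T)*(-4 - 1) - 5*8*7 = ((6 + 4)*(-4))*(-4 - 1) - 5*8*7 = (10*(-4))*(-5) - 40*7 = -40*(-5) - 1*280 = 200 - 280 = -80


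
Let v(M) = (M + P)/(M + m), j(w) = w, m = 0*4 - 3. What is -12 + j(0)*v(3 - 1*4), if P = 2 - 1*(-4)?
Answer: -12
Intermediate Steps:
P = 6 (P = 2 + 4 = 6)
m = -3 (m = 0 - 3 = -3)
v(M) = (6 + M)/(-3 + M) (v(M) = (M + 6)/(M - 3) = (6 + M)/(-3 + M))
-12 + j(0)*v(3 - 1*4) = -12 + 0*((6 + (3 - 1*4))/(-3 + (3 - 1*4))) = -12 + 0*((6 + (3 - 4))/(-3 + (3 - 4))) = -12 + 0*((6 - 1)/(-3 - 1)) = -12 + 0*(5/(-4)) = -12 + 0*(-¼*5) = -12 + 0*(-5/4) = -12 + 0 = -12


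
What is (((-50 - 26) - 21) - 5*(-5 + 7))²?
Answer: 11449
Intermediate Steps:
(((-50 - 26) - 21) - 5*(-5 + 7))² = ((-76 - 21) - 5*2)² = (-97 - 10)² = (-107)² = 11449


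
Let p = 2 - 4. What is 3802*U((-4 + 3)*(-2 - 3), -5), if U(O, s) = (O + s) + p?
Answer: -7604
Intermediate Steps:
p = -2
U(O, s) = -2 + O + s (U(O, s) = (O + s) - 2 = -2 + O + s)
3802*U((-4 + 3)*(-2 - 3), -5) = 3802*(-2 + (-4 + 3)*(-2 - 3) - 5) = 3802*(-2 - 1*(-5) - 5) = 3802*(-2 + 5 - 5) = 3802*(-2) = -7604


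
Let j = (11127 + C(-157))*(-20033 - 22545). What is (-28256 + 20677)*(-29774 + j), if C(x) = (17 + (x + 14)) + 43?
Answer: 3564109680274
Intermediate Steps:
C(x) = 74 + x (C(x) = (17 + (14 + x)) + 43 = (31 + x) + 43 = 74 + x)
j = -470231432 (j = (11127 + (74 - 157))*(-20033 - 22545) = (11127 - 83)*(-42578) = 11044*(-42578) = -470231432)
(-28256 + 20677)*(-29774 + j) = (-28256 + 20677)*(-29774 - 470231432) = -7579*(-470261206) = 3564109680274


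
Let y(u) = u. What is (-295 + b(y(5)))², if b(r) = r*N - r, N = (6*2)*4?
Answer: 3600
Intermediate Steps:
N = 48 (N = 12*4 = 48)
b(r) = 47*r (b(r) = r*48 - r = 48*r - r = 47*r)
(-295 + b(y(5)))² = (-295 + 47*5)² = (-295 + 235)² = (-60)² = 3600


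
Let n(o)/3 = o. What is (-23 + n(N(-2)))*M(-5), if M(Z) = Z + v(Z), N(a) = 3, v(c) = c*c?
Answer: -280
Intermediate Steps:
v(c) = c²
n(o) = 3*o
M(Z) = Z + Z²
(-23 + n(N(-2)))*M(-5) = (-23 + 3*3)*(-5*(1 - 5)) = (-23 + 9)*(-5*(-4)) = -14*20 = -280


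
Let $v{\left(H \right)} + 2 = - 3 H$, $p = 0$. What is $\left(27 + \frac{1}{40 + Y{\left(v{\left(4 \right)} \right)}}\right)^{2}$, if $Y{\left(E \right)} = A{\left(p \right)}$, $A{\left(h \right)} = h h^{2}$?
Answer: $\frac{1168561}{1600} \approx 730.35$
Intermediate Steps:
$v{\left(H \right)} = -2 - 3 H$
$A{\left(h \right)} = h^{3}$
$Y{\left(E \right)} = 0$ ($Y{\left(E \right)} = 0^{3} = 0$)
$\left(27 + \frac{1}{40 + Y{\left(v{\left(4 \right)} \right)}}\right)^{2} = \left(27 + \frac{1}{40 + 0}\right)^{2} = \left(27 + \frac{1}{40}\right)^{2} = \left(\frac{1081}{40}\right)^{2} = \frac{1168561}{1600}$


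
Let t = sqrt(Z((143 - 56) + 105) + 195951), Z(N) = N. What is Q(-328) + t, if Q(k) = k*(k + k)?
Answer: 215168 + sqrt(196143) ≈ 2.1561e+5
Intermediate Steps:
Q(k) = 2*k**2 (Q(k) = k*(2*k) = 2*k**2)
t = sqrt(196143) (t = sqrt(((143 - 56) + 105) + 195951) = sqrt((87 + 105) + 195951) = sqrt(192 + 195951) = sqrt(196143) ≈ 442.88)
Q(-328) + t = 2*(-328)**2 + sqrt(196143) = 2*107584 + sqrt(196143) = 215168 + sqrt(196143)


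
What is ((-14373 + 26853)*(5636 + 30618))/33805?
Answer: 90489984/6761 ≈ 13384.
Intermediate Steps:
((-14373 + 26853)*(5636 + 30618))/33805 = (12480*36254)*(1/33805) = 452449920*(1/33805) = 90489984/6761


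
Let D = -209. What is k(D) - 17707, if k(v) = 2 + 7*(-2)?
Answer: -17719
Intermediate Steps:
k(v) = -12 (k(v) = 2 - 14 = -12)
k(D) - 17707 = -12 - 17707 = -17719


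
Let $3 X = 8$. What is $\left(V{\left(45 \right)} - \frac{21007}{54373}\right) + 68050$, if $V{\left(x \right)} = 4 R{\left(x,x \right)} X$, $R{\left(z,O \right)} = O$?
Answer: $\frac{3726160683}{54373} \approx 68530.0$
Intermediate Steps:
$X = \frac{8}{3}$ ($X = \frac{1}{3} \cdot 8 = \frac{8}{3} \approx 2.6667$)
$V{\left(x \right)} = \frac{32 x}{3}$ ($V{\left(x \right)} = 4 x \frac{8}{3} = \frac{32 x}{3}$)
$\left(V{\left(45 \right)} - \frac{21007}{54373}\right) + 68050 = \left(\frac{32}{3} \cdot 45 - \frac{21007}{54373}\right) + 68050 = \left(480 - \frac{21007}{54373}\right) + 68050 = \frac{26078033}{54373} + 68050 = \frac{3726160683}{54373}$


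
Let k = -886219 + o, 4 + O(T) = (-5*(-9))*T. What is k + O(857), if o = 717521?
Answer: -130137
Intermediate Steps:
O(T) = -4 + 45*T (O(T) = -4 + (-5*(-9))*T = -4 + 45*T)
k = -168698 (k = -886219 + 717521 = -168698)
k + O(857) = -168698 + (-4 + 45*857) = -168698 + (-4 + 38565) = -168698 + 38561 = -130137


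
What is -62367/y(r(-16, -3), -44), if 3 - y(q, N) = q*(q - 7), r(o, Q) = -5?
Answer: 20789/19 ≈ 1094.2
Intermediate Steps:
y(q, N) = 3 - q*(-7 + q) (y(q, N) = 3 - q*(q - 7) = 3 - q*(-7 + q))
-62367/y(r(-16, -3), -44) = -62367/(3 - 1*(-5)² + 7*(-5)) = -62367/(3 - 1*25 - 35) = -62367/(3 - 25 - 35) = -62367/(-57) = -62367*(-1/57) = 20789/19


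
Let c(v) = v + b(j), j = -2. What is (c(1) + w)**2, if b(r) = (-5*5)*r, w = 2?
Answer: 2809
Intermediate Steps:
b(r) = -25*r
c(v) = 50 + v (c(v) = v - 25*(-2) = v + 50 = 50 + v)
(c(1) + w)**2 = ((50 + 1) + 2)**2 = (51 + 2)**2 = 53**2 = 2809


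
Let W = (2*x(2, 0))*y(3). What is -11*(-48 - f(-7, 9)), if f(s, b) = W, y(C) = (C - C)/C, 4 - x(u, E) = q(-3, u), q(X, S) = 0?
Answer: 528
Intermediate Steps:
x(u, E) = 4 (x(u, E) = 4 - 1*0 = 4 + 0 = 4)
y(C) = 0 (y(C) = 0/C = 0)
W = 0 (W = (2*4)*0 = 8*0 = 0)
f(s, b) = 0
-11*(-48 - f(-7, 9)) = -11*(-48 - 1*0) = -11*(-48 + 0) = -11*(-48) = 528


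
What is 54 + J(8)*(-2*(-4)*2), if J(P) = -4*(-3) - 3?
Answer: 198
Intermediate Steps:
J(P) = 9 (J(P) = 12 - 3 = 9)
54 + J(8)*(-2*(-4)*2) = 54 + 9*(-2*(-4)*2) = 54 + 9*(8*2) = 54 + 9*16 = 54 + 144 = 198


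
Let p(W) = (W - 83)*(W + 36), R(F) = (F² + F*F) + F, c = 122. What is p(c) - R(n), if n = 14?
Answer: 5756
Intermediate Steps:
R(F) = F + 2*F² (R(F) = (F² + F²) + F = 2*F² + F = F + 2*F²)
p(W) = (-83 + W)*(36 + W)
p(c) - R(n) = (-2988 + 122² - 47*122) - 14*(1 + 2*14) = (-2988 + 14884 - 5734) - 14*(1 + 28) = 6162 - 14*29 = 6162 - 1*406 = 6162 - 406 = 5756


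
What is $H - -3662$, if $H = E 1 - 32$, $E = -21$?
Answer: $3609$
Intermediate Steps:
$H = -53$ ($H = \left(-21\right) 1 - 32 = -21 - 32 = -53$)
$H - -3662 = -53 - -3662 = -53 + 3662 = 3609$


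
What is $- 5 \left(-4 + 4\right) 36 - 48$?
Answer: $-48$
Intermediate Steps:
$- 5 \left(-4 + 4\right) 36 - 48 = \left(-5\right) 0 \cdot 36 - 48 = 0 \cdot 36 - 48 = 0 - 48 = -48$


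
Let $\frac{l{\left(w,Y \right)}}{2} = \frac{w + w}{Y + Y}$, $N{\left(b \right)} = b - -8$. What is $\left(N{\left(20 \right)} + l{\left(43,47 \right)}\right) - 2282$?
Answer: $- \frac{105852}{47} \approx -2252.2$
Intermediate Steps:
$N{\left(b \right)} = 8 + b$ ($N{\left(b \right)} = b + 8 = 8 + b$)
$l{\left(w,Y \right)} = \frac{2 w}{Y}$ ($l{\left(w,Y \right)} = 2 \frac{w + w}{Y + Y} = 2 \frac{2 w}{2 Y} = 2 \cdot 2 w \frac{1}{2 Y} = 2 \frac{w}{Y} = \frac{2 w}{Y}$)
$\left(N{\left(20 \right)} + l{\left(43,47 \right)}\right) - 2282 = \left(\left(8 + 20\right) + 2 \cdot 43 \cdot \frac{1}{47}\right) - 2282 = \left(28 + 2 \cdot 43 \cdot \frac{1}{47}\right) - 2282 = \left(28 + \frac{86}{47}\right) - 2282 = \frac{1402}{47} - 2282 = - \frac{105852}{47}$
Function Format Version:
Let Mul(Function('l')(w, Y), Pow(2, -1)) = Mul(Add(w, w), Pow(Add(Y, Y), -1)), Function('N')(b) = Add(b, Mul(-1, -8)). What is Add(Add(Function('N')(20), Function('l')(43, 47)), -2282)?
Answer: Rational(-105852, 47) ≈ -2252.2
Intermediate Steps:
Function('N')(b) = Add(8, b) (Function('N')(b) = Add(b, 8) = Add(8, b))
Function('l')(w, Y) = Mul(2, w, Pow(Y, -1)) (Function('l')(w, Y) = Mul(2, Mul(Add(w, w), Pow(Add(Y, Y), -1))) = Mul(2, Mul(Mul(2, w), Pow(Mul(2, Y), -1))) = Mul(2, Mul(Mul(2, w), Mul(Rational(1, 2), Pow(Y, -1)))) = Mul(2, Mul(w, Pow(Y, -1))) = Mul(2, w, Pow(Y, -1)))
Add(Add(Function('N')(20), Function('l')(43, 47)), -2282) = Add(Add(Add(8, 20), Mul(2, 43, Pow(47, -1))), -2282) = Add(Add(28, Mul(2, 43, Rational(1, 47))), -2282) = Add(Add(28, Rational(86, 47)), -2282) = Add(Rational(1402, 47), -2282) = Rational(-105852, 47)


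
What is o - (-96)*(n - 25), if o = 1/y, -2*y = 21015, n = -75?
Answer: -201744002/21015 ≈ -9600.0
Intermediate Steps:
y = -21015/2 (y = -½*21015 = -21015/2 ≈ -10508.)
o = -2/21015 (o = 1/(-21015/2) = -2/21015 ≈ -9.5170e-5)
o - (-96)*(n - 25) = -2/21015 - (-96)*(-75 - 25) = -2/21015 - (-96)*(-100) = -2/21015 - 1*9600 = -2/21015 - 9600 = -201744002/21015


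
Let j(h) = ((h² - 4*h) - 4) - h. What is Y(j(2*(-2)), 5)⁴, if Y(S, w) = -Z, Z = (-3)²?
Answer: 6561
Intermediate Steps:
j(h) = -4 + h² - 5*h (j(h) = (-4 + h² - 4*h) - h = -4 + h² - 5*h)
Z = 9
Y(S, w) = -9 (Y(S, w) = -1*9 = -9)
Y(j(2*(-2)), 5)⁴ = (-9)⁴ = 6561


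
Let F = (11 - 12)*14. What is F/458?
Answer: -7/229 ≈ -0.030568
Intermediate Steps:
F = -14 (F = -1*14 = -14)
F/458 = -14/458 = -14*1/458 = -7/229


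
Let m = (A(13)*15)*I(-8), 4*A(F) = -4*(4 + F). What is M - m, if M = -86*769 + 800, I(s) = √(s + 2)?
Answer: -65334 + 255*I*√6 ≈ -65334.0 + 624.62*I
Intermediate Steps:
I(s) = √(2 + s)
A(F) = -4 - F (A(F) = (-4*(4 + F))/4 = (-16 - 4*F)/4 = -4 - F)
M = -65334 (M = -66134 + 800 = -65334)
m = -255*I*√6 (m = ((-4 - 1*13)*15)*√(2 - 8) = ((-4 - 13)*15)*√(-6) = (-17*15)*(I*√6) = -255*I*√6 ≈ -624.62*I)
M - m = -65334 - (-255)*I*√6 = -65334 + 255*I*√6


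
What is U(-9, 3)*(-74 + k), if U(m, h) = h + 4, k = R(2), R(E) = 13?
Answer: -427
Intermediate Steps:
k = 13
U(m, h) = 4 + h
U(-9, 3)*(-74 + k) = (4 + 3)*(-74 + 13) = 7*(-61) = -427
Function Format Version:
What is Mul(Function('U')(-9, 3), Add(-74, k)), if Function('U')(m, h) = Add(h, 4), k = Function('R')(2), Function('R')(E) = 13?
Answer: -427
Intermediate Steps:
k = 13
Function('U')(m, h) = Add(4, h)
Mul(Function('U')(-9, 3), Add(-74, k)) = Mul(Add(4, 3), Add(-74, 13)) = Mul(7, -61) = -427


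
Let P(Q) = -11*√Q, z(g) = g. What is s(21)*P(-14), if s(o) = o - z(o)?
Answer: 0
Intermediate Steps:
s(o) = 0 (s(o) = o - o = 0)
s(21)*P(-14) = 0*(-11*I*√14) = 0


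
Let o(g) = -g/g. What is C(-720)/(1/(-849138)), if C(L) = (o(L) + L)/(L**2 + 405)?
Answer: 29153738/24705 ≈ 1180.1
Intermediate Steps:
o(g) = -1 (o(g) = -1*1 = -1)
C(L) = (-1 + L)/(405 + L**2) (C(L) = (-1 + L)/(L**2 + 405) = (-1 + L)/(405 + L**2))
C(-720)/(1/(-849138)) = ((-1 - 720)/(405 + (-720)**2))/(1/(-849138)) = (-721/(405 + 518400))/(-1/849138) = (-721/518805)*(-849138) = ((1/518805)*(-721))*(-849138) = -103/74115*(-849138) = 29153738/24705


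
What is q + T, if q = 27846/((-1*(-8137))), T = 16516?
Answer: 134418538/8137 ≈ 16519.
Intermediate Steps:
q = 27846/8137 ≈ 3.4221
q + T = 27846/8137 + 16516 = 134418538/8137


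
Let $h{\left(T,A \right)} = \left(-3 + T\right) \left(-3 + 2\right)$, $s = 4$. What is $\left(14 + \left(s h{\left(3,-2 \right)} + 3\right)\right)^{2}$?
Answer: $289$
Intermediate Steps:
$h{\left(T,A \right)} = 3 - T$ ($h{\left(T,A \right)} = \left(-3 + T\right) \left(-1\right) = 3 - T$)
$\left(14 + \left(s h{\left(3,-2 \right)} + 3\right)\right)^{2} = \left(14 + \left(4 \left(3 - 3\right) + 3\right)\right)^{2} = \left(14 + \left(4 \cdot 0 + 3\right)\right)^{2} = \left(14 + \left(0 + 3\right)\right)^{2} = \left(14 + 3\right)^{2} = 17^{2} = 289$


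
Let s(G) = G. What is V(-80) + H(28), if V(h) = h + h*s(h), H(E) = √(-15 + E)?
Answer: 6320 + √13 ≈ 6323.6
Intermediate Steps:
V(h) = h + h² (V(h) = h + h*h = h + h²)
V(-80) + H(28) = -80*(1 - 80) + √(-15 + 28) = -80*(-79) + √13 = 6320 + √13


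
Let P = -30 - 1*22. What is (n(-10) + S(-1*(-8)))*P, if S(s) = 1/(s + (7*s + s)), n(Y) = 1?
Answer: -949/18 ≈ -52.722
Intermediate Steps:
S(s) = 1/(9*s) (S(s) = 1/(s + 8*s) = 1/(9*s))
P = -52 (P = -30 - 22 = -52)
(n(-10) + S(-1*(-8)))*P = (1 + 1/(9*((-1*(-8)))))*(-52) = (1 + (⅑)/8)*(-52) = (1 + (⅑)*(⅛))*(-52) = (1 + 1/72)*(-52) = (73/72)*(-52) = -949/18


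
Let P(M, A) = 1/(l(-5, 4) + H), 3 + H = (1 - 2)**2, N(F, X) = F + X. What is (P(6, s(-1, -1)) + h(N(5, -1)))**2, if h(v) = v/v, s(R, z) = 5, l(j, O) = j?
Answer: 36/49 ≈ 0.73469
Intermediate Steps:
H = -2 (H = -3 + (1 - 2)**2 = -3 + (-1)**2 = -3 + 1 = -2)
P(M, A) = -1/7 (P(M, A) = 1/(-5 - 2) = 1/(-7) = -1/7)
h(v) = 1
(P(6, s(-1, -1)) + h(N(5, -1)))**2 = (-1/7 + 1)**2 = (6/7)**2 = 36/49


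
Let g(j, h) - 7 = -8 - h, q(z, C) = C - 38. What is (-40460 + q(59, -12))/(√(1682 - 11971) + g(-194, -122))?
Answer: -490171/2493 + 4051*I*√10289/2493 ≈ -196.62 + 164.83*I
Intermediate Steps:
q(z, C) = -38 + C
g(j, h) = -1 - h (g(j, h) = 7 + (-8 - h) = -1 - h)
(-40460 + q(59, -12))/(√(1682 - 11971) + g(-194, -122)) = (-40460 + (-38 - 12))/(√(1682 - 11971) + (-1 - 1*(-122))) = (-40460 - 50)/(√(-10289) + (-1 + 122)) = -40510/(I*√10289 + 121) = -40510/(121 + I*√10289)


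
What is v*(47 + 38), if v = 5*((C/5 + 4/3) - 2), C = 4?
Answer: 170/3 ≈ 56.667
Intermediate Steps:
v = ⅔ (v = 5*((4/5 + 4/3) - 2) = 5*((4*(⅕) + 4*(⅓)) - 2) = 5*((⅘ + 4/3) - 2) = 5*(32/15 - 2) = 5*(2/15) = ⅔ ≈ 0.66667)
v*(47 + 38) = 2*(47 + 38)/3 = (⅔)*85 = 170/3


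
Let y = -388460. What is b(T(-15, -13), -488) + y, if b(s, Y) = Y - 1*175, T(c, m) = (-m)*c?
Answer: -389123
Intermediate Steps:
T(c, m) = -c*m
b(s, Y) = -175 + Y (b(s, Y) = Y - 175 = -175 + Y)
b(T(-15, -13), -488) + y = (-175 - 488) - 388460 = -663 - 388460 = -389123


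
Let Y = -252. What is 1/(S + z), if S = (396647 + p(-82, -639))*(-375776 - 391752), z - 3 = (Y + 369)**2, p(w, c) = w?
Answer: -1/304374727628 ≈ -3.2854e-12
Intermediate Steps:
z = 13692 (z = 3 + (-252 + 369)**2 = 3 + 117**2 = 3 + 13689 = 13692)
S = -304374741320 (S = (396647 - 82)*(-375776 - 391752) = 396565*(-767528) = -304374741320)
1/(S + z) = 1/(-304374741320 + 13692) = 1/(-304374727628) = -1/304374727628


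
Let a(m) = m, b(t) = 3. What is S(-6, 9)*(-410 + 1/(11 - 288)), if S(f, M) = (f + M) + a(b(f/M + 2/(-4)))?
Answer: -681426/277 ≈ -2460.0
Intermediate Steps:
S(f, M) = 3 + M + f (S(f, M) = (f + M) + 3 = (M + f) + 3 = 3 + M + f)
S(-6, 9)*(-410 + 1/(11 - 288)) = (3 + 9 - 6)*(-410 + 1/(11 - 288)) = 6*(-410 + 1/(-277)) = 6*(-410 - 1/277) = 6*(-113571/277) = -681426/277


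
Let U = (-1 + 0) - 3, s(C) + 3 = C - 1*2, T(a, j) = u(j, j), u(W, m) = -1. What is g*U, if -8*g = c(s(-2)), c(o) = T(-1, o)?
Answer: -½ ≈ -0.50000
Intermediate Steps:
T(a, j) = -1
s(C) = -5 + C (s(C) = -3 + (C - 1*2) = -3 + (C - 2) = -3 + (-2 + C) = -5 + C)
c(o) = -1
g = ⅛ (g = -⅛*(-1) = ⅛ ≈ 0.12500)
U = -4 (U = -1 - 3 = -4)
g*U = (⅛)*(-4) = -½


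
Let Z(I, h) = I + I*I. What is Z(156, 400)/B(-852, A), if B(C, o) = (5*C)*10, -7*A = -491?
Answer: -2041/3550 ≈ -0.57493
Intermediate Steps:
A = 491/7 (A = -⅐*(-491) = 491/7 ≈ 70.143)
B(C, o) = 50*C
Z(I, h) = I + I²
Z(156, 400)/B(-852, A) = (156*(1 + 156))/((50*(-852))) = (156*157)/(-42600) = 24492*(-1/42600) = -2041/3550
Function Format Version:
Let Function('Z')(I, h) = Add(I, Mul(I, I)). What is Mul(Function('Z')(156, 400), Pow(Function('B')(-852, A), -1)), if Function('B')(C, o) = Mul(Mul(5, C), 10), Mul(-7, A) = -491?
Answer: Rational(-2041, 3550) ≈ -0.57493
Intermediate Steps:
A = Rational(491, 7) (A = Mul(Rational(-1, 7), -491) = Rational(491, 7) ≈ 70.143)
Function('B')(C, o) = Mul(50, C)
Function('Z')(I, h) = Add(I, Pow(I, 2))
Mul(Function('Z')(156, 400), Pow(Function('B')(-852, A), -1)) = Mul(Mul(156, Add(1, 156)), Pow(Mul(50, -852), -1)) = Mul(Mul(156, 157), Pow(-42600, -1)) = Mul(24492, Rational(-1, 42600)) = Rational(-2041, 3550)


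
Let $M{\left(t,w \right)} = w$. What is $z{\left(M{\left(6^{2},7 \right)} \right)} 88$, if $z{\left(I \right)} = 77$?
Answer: $6776$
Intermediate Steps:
$z{\left(M{\left(6^{2},7 \right)} \right)} 88 = 77 \cdot 88 = 6776$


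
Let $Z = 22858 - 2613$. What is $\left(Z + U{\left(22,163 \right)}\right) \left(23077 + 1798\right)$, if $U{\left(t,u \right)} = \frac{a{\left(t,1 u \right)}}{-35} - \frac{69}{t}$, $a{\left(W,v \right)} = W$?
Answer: $\frac{77539111225}{154} \approx 5.035 \cdot 10^{8}$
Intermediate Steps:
$Z = 20245$ ($Z = 22858 - 2613 = 20245$)
$U{\left(t,u \right)} = - \frac{69}{t} - \frac{t}{35}$ ($U{\left(t,u \right)} = \frac{t}{-35} - \frac{69}{t} = t \left(- \frac{1}{35}\right) - \frac{69}{t} = - \frac{t}{35} - \frac{69}{t} = - \frac{69}{t} - \frac{t}{35}$)
$\left(Z + U{\left(22,163 \right)}\right) \left(23077 + 1798\right) = \left(20245 - \left(\frac{22}{35} + \frac{69}{22}\right)\right) \left(23077 + 1798\right) = \left(20245 - \frac{2899}{770}\right) 24875 = \frac{15585751}{770} \cdot 24875 = \frac{77539111225}{154}$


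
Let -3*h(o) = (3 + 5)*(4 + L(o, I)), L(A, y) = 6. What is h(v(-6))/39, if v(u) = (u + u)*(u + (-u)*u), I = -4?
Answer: -80/117 ≈ -0.68376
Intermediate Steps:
v(u) = 2*u*(u - u²) (v(u) = (2*u)*(u - u²) = 2*u*(u - u²))
h(o) = -80/3 (h(o) = -(3 + 5)*(4 + 6)/3 = -8*10/3 = -⅓*80 = -80/3)
h(v(-6))/39 = -80/3/39 = (1/39)*(-80/3) = -80/117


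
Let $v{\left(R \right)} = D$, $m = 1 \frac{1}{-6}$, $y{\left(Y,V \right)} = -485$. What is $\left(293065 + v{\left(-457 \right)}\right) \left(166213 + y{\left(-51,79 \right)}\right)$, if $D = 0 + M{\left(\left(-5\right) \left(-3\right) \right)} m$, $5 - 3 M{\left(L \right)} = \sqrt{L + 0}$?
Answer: $\frac{437121272560}{9} + \frac{82864 \sqrt{15}}{9} \approx 4.8569 \cdot 10^{10}$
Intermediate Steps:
$M{\left(L \right)} = \frac{5}{3} - \frac{\sqrt{L}}{3}$ ($M{\left(L \right)} = \frac{5}{3} - \frac{\sqrt{L + 0}}{3} = \frac{5}{3} - \frac{\sqrt{L}}{3}$)
$m = - \frac{1}{6}$ ($m = 1 \left(- \frac{1}{6}\right) = - \frac{1}{6} \approx -0.16667$)
$D = - \frac{5}{18} + \frac{\sqrt{15}}{18}$ ($D = 0 + \left(\frac{5}{3} - \frac{\sqrt{\left(-5\right) \left(-3\right)}}{3}\right) \left(- \frac{1}{6}\right) = 0 + \left(\frac{5}{3} - \frac{\sqrt{15}}{3}\right) \left(- \frac{1}{6}\right) = 0 - \left(\frac{5}{18} - \frac{\sqrt{15}}{18}\right) = - \frac{5}{18} + \frac{\sqrt{15}}{18} \approx -0.062612$)
$v{\left(R \right)} = - \frac{5}{18} + \frac{\sqrt{15}}{18}$
$\left(293065 + v{\left(-457 \right)}\right) \left(166213 + y{\left(-51,79 \right)}\right) = \left(293065 - \left(\frac{5}{18} - \frac{\sqrt{15}}{18}\right)\right) \left(166213 - 485\right) = \left(\frac{5275165}{18} + \frac{\sqrt{15}}{18}\right) 165728 = \frac{437121272560}{9} + \frac{82864 \sqrt{15}}{9}$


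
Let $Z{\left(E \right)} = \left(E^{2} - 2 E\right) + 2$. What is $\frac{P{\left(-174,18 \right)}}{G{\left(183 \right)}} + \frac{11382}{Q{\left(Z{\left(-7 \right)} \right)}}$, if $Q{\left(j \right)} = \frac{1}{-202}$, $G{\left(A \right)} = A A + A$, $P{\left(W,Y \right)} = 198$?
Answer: $- \frac{12902908335}{5612} \approx -2.2992 \cdot 10^{6}$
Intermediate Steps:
$G{\left(A \right)} = A + A^{2}$ ($G{\left(A \right)} = A^{2} + A = A + A^{2}$)
$Z{\left(E \right)} = 2 + E^{2} - 2 E$
$Q{\left(j \right)} = - \frac{1}{202}$
$\frac{P{\left(-174,18 \right)}}{G{\left(183 \right)}} + \frac{11382}{Q{\left(Z{\left(-7 \right)} \right)}} = \frac{198}{183 \left(1 + 183\right)} + \frac{11382}{- \frac{1}{202}} = \frac{198}{183 \cdot 184} + 11382 \left(-202\right) = \frac{198}{33672} - 2299164 = 198 \cdot \frac{1}{33672} - 2299164 = \frac{33}{5612} - 2299164 = - \frac{12902908335}{5612}$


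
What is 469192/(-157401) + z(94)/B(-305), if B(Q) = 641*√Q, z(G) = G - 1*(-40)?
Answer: -469192/157401 - 134*I*√305/195505 ≈ -2.9809 - 0.01197*I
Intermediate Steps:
z(G) = 40 + G (z(G) = G + 40 = 40 + G)
469192/(-157401) + z(94)/B(-305) = 469192/(-157401) + (40 + 94)/((641*√(-305))) = 469192*(-1/157401) + 134/((641*(I*√305))) = -469192/157401 + 134/((641*I*√305)) = -469192/157401 + 134*(-I*√305/195505) = -469192/157401 - 134*I*√305/195505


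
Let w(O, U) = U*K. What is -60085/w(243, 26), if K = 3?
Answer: -60085/78 ≈ -770.32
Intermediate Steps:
w(O, U) = 3*U (w(O, U) = U*3 = 3*U)
-60085/w(243, 26) = -60085/(3*26) = -60085/78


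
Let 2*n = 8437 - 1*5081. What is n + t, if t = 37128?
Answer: 38806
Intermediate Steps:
n = 1678 (n = (8437 - 1*5081)/2 = (8437 - 5081)/2 = (½)*3356 = 1678)
n + t = 1678 + 37128 = 38806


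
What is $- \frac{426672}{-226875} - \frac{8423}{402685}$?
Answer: $\frac{11326896413}{6090610625} \approx 1.8597$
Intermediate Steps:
$- \frac{426672}{-226875} - \frac{8423}{402685} = \left(-426672\right) \left(- \frac{1}{226875}\right) - \frac{8423}{402685} = \frac{142224}{75625} - \frac{8423}{402685} = \frac{11326896413}{6090610625}$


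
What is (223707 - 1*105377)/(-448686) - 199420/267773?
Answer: -60581270605/60072998139 ≈ -1.0085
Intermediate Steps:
(223707 - 1*105377)/(-448686) - 199420/267773 = (223707 - 105377)*(-1/448686) - 199420*1/267773 = 118330*(-1/448686) - 199420/267773 = -59165/224343 - 199420/267773 = -60581270605/60072998139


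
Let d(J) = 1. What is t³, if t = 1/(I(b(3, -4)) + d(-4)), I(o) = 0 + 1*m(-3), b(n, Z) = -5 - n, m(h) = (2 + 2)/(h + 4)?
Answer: 1/125 ≈ 0.0080000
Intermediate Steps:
m(h) = 4/(4 + h)
I(o) = 4 (I(o) = 0 + 1*(4/(4 - 3)) = 0 + 1*(4/1) = 0 + 1*(4*1) = 0 + 1*4 = 0 + 4 = 4)
t = ⅕ (t = 1/(4 + 1) = 1/5 = ⅕ ≈ 0.20000)
t³ = (⅕)³ = 1/125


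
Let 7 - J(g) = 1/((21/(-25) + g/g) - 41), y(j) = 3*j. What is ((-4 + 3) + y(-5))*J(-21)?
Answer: -114752/1021 ≈ -112.39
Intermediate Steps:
J(g) = 7172/1021 (J(g) = 7 - 1/((21/(-25) + g/g) - 41) = 7 - 1/((21*(-1/25) + 1) - 41) = 7 - 1/((-21/25 + 1) - 41) = 7 - 1/(4/25 - 41) = 7 - 1/(-1021/25) = 7 - 1*(-25/1021) = 7 + 25/1021 = 7172/1021)
((-4 + 3) + y(-5))*J(-21) = ((-4 + 3) + 3*(-5))*(7172/1021) = (-1 - 15)*(7172/1021) = -16*7172/1021 = -114752/1021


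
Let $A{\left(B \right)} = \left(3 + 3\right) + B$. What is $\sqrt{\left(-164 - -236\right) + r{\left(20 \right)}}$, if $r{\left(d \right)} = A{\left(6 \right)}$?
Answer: $2 \sqrt{21} \approx 9.1651$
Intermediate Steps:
$A{\left(B \right)} = 6 + B$
$r{\left(d \right)} = 12$ ($r{\left(d \right)} = 6 + 6 = 12$)
$\sqrt{\left(-164 - -236\right) + r{\left(20 \right)}} = \sqrt{\left(-164 - -236\right) + 12} = \sqrt{\left(-164 + 236\right) + 12} = \sqrt{72 + 12} = \sqrt{84} = 2 \sqrt{21}$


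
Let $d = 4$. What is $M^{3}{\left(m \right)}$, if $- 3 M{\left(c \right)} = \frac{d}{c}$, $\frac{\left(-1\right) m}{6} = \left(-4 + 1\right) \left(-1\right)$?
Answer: $\frac{8}{19683} \approx 0.00040644$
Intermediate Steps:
$m = -18$ ($m = - 6 \left(-4 + 1\right) \left(-1\right) = - 6 \left(\left(-3\right) \left(-1\right)\right) = \left(-6\right) 3 = -18$)
$M{\left(c \right)} = - \frac{4}{3 c}$ ($M{\left(c \right)} = - \frac{4 \frac{1}{c}}{3} = - \frac{4}{3 c}$)
$M^{3}{\left(m \right)} = \left(- \frac{4}{3 \left(-18\right)}\right)^{3} = \left(\left(- \frac{4}{3}\right) \left(- \frac{1}{18}\right)\right)^{3} = \left(\frac{2}{27}\right)^{3} = \frac{8}{19683}$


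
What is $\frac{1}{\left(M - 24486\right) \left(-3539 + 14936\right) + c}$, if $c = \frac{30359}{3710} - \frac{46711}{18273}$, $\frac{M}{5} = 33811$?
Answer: $\frac{9684690}{15957007550801341} \approx 6.0692 \cdot 10^{-10}$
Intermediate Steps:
$M = 169055$ ($M = 5 \cdot 33811 = 169055$)
$c = \frac{54493171}{9684690}$ ($c = 30359 \cdot \frac{1}{3710} - \frac{46711}{18273} = \frac{4337}{530} - \frac{46711}{18273} = \frac{54493171}{9684690} \approx 5.6267$)
$\frac{1}{\left(M - 24486\right) \left(-3539 + 14936\right) + c} = \frac{1}{\left(169055 - 24486\right) \left(-3539 + 14936\right) + \frac{54493171}{9684690}} = \frac{1}{144569 \cdot 11397 + \frac{54493171}{9684690}} = \frac{1}{1647652893 + \frac{54493171}{9684690}} = \frac{1}{\frac{15957007550801341}{9684690}} = \frac{9684690}{15957007550801341}$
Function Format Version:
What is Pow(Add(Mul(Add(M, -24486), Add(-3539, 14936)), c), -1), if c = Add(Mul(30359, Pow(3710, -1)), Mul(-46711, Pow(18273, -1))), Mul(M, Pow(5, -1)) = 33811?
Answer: Rational(9684690, 15957007550801341) ≈ 6.0692e-10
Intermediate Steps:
M = 169055 (M = Mul(5, 33811) = 169055)
c = Rational(54493171, 9684690) (c = Add(Mul(30359, Rational(1, 3710)), Mul(-46711, Rational(1, 18273))) = Add(Rational(4337, 530), Rational(-46711, 18273)) = Rational(54493171, 9684690) ≈ 5.6267)
Pow(Add(Mul(Add(M, -24486), Add(-3539, 14936)), c), -1) = Pow(Add(Mul(Add(169055, -24486), Add(-3539, 14936)), Rational(54493171, 9684690)), -1) = Pow(Add(Mul(144569, 11397), Rational(54493171, 9684690)), -1) = Pow(Add(1647652893, Rational(54493171, 9684690)), -1) = Pow(Rational(15957007550801341, 9684690), -1) = Rational(9684690, 15957007550801341)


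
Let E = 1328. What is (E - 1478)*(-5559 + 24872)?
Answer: -2896950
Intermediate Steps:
(E - 1478)*(-5559 + 24872) = (1328 - 1478)*(-5559 + 24872) = -150*19313 = -2896950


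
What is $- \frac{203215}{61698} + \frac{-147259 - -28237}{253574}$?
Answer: $- \frac{29436729883}{7822504326} \approx -3.7631$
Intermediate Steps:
$- \frac{203215}{61698} + \frac{-147259 - -28237}{253574} = \left(-203215\right) \frac{1}{61698} + \left(-147259 + 28237\right) \frac{1}{253574} = - \frac{203215}{61698} - \frac{59511}{126787} = - \frac{29436729883}{7822504326}$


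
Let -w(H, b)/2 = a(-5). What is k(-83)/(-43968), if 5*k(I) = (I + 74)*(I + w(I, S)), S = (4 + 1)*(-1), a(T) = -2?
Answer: -237/73280 ≈ -0.0032342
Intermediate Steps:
S = -5 (S = 5*(-1) = -5)
w(H, b) = 4 (w(H, b) = -2*(-2) = 4)
k(I) = (4 + I)*(74 + I)/5 (k(I) = ((I + 74)*(I + 4))/5 = ((74 + I)*(4 + I))/5 = ((4 + I)*(74 + I))/5 = (4 + I)*(74 + I)/5)
k(-83)/(-43968) = (296/5 + (⅕)*(-83)² + (78/5)*(-83))/(-43968) = (296/5 + (⅕)*6889 - 6474/5)*(-1/43968) = (296/5 + 6889/5 - 6474/5)*(-1/43968) = (711/5)*(-1/43968) = -237/73280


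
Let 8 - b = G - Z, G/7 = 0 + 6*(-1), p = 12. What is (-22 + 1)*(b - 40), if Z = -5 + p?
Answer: -357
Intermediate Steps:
Z = 7 (Z = -5 + 12 = 7)
G = -42 (G = 7*(0 + 6*(-1)) = 7*(0 - 6) = 7*(-6) = -42)
b = 57 (b = 8 - (-42 - 1*7) = 8 - (-42 - 7) = 8 - 1*(-49) = 8 + 49 = 57)
(-22 + 1)*(b - 40) = (-22 + 1)*(57 - 40) = -21*17 = -357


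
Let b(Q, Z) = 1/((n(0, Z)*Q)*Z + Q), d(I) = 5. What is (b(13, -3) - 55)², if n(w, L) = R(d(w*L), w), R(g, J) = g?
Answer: 100220121/33124 ≈ 3025.6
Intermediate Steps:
n(w, L) = 5
b(Q, Z) = 1/(Q + 5*Q*Z) (b(Q, Z) = 1/((5*Q)*Z + Q) = 1/(5*Q*Z + Q) = 1/(Q + 5*Q*Z))
(b(13, -3) - 55)² = (1/(13*(1 + 5*(-3))) - 55)² = (1/(13*(1 - 15)) - 55)² = ((1/13)/(-14) - 55)² = ((1/13)*(-1/14) - 55)² = (-1/182 - 55)² = (-10011/182)² = 100220121/33124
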